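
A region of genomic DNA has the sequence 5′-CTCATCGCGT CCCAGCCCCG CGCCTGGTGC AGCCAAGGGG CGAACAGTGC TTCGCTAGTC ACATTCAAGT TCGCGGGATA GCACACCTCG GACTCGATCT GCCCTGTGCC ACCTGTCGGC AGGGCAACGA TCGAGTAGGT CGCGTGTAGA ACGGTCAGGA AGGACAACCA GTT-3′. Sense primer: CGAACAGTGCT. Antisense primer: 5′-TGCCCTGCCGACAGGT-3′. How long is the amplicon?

The forward primer matches the template at positions 41–51.
Reverse complement of the reverse primer: ACCTGTCGGCAGGGCA. This occurs on the top strand at positions 111–126.
Product length = (reverse-primer end) − (forward-primer start) + 1 = 126 − 41 + 1 = 86 bp.

86 bp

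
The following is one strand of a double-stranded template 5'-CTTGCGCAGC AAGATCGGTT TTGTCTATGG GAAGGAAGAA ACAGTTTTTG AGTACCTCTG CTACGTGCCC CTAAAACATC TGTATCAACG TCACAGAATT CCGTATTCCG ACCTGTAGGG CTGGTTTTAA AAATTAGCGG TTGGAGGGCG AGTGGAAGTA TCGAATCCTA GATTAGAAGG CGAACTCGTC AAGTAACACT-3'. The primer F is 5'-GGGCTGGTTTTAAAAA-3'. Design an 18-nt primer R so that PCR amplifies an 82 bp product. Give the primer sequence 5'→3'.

5'-GTGTTACTTGACGAGTTC-3'

The forward primer binds at positions 118–133, so an 82 bp product ends at position 118 + 82 − 1 = 199.
The reverse primer anneals to the top strand over positions 182–199, i.e. to GAACTCGTCAAGTAACAC.
Its sequence written 5'→3' is the reverse complement: GTGTTACTTGACGAGTTC.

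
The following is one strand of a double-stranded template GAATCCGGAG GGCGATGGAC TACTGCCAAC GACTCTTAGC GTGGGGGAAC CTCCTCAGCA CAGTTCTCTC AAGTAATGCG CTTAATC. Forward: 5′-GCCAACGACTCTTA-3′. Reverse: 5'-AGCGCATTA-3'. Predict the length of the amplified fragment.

The forward primer matches the template at positions 25–38.
Taking the reverse complement of AGCGCATTA gives TAATGCGCT, found at positions 74–82 on the template; the primer anneals here to the top strand with its 3' end pointing upstream.
Product length = (reverse-primer end) − (forward-primer start) + 1 = 82 − 25 + 1 = 58 bp.

58 bp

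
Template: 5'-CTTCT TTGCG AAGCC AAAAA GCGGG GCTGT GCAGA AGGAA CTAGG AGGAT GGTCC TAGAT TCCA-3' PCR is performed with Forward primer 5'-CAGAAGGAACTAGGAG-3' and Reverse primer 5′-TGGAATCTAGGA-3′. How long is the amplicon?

Forward primer CAGAAGGAACTAGGAG is found on the top strand at positions 32–47.
Reverse complement of the reverse primer: TCCTAGATTCCA. This occurs on the top strand at positions 53–64.
Amplicon spans positions 32–64: 33 bp.

33 bp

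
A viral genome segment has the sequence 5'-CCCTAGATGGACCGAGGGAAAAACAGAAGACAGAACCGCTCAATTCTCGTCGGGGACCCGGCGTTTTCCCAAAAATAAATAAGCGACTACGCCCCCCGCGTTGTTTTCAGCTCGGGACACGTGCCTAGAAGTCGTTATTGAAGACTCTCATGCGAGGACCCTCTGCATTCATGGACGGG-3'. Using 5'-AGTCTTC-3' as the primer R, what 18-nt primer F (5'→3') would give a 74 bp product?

The reverse primer's reverse complement GAAGACT matches the template at positions 140–146, so the product ends at position 146.
A 74 bp product then starts at position 146 − 74 + 1 = 73.
The forward primer is identical to the top strand there: AAATAAATAAGCGACTAC.

5'-AAATAAATAAGCGACTAC-3'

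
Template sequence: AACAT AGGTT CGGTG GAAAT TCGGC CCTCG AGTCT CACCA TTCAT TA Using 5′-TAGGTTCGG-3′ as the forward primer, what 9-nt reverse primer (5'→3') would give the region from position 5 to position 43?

The product's 3' end on the top strand is position 43.
The reverse primer anneals to the top strand over positions 35–43, i.e. to TCACCATTC.
Its sequence written 5'→3' is the reverse complement: GAATGGTGA.

5'-GAATGGTGA-3'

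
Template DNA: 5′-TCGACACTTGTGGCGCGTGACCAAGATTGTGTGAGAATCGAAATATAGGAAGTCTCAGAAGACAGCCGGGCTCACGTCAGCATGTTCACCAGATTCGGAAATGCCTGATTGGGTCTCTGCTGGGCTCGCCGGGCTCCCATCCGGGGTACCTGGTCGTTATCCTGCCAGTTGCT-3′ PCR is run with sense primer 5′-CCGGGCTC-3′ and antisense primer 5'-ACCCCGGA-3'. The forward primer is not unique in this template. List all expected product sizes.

82 bp, 19 bp

The forward primer CCGGGCTC matches the top strand at positions 66–73, 129–136.
The reverse primer's reverse complement is TCCGGGGT, matching at positions 140–147.
Each forward site pairs with the reverse site to give a product ending at position 147: sizes 82, 19 bp.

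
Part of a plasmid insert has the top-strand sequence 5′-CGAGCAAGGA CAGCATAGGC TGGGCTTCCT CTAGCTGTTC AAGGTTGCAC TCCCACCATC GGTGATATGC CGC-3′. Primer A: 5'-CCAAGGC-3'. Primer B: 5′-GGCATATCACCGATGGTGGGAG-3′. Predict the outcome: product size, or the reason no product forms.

Primer A (CCAAGGC) does not match the top strand, and its reverse complement GCCTTGG does not match either.
With no annealing site for primer A, no amplification occurs.

No product — primer A has no binding site in the template.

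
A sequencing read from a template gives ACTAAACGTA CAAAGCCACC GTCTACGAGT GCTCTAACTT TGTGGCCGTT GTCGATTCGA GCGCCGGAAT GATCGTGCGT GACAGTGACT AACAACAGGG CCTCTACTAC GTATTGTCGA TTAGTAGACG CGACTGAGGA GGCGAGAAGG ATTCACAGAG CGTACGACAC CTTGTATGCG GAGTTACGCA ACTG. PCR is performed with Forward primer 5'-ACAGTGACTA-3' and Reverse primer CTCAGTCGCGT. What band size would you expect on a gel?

57 bp

Scanning the template, ACAGTGACTA occurs at positions 82–91; this primer anneals to the bottom strand there with its 3' end pointing downstream.
Taking the reverse complement of CTCAGTCGCGT gives ACGCGACTGAG, found at positions 128–138 on the template; the primer anneals here to the top strand with its 3' end pointing upstream.
Product length = (reverse-primer end) − (forward-primer start) + 1 = 138 − 82 + 1 = 57 bp.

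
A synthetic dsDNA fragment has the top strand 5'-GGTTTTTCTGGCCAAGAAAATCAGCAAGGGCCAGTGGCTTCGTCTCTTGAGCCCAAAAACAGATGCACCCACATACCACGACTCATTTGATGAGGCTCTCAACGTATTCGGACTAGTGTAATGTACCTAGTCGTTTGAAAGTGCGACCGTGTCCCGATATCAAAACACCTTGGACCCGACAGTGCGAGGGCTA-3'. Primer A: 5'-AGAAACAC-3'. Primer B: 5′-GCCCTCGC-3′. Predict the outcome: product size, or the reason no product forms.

No product — primer A has no binding site in the template.

Primer A (AGAAACAC) does not match the top strand, and its reverse complement GTGTTTCT does not match either.
With no annealing site for primer A, no amplification occurs.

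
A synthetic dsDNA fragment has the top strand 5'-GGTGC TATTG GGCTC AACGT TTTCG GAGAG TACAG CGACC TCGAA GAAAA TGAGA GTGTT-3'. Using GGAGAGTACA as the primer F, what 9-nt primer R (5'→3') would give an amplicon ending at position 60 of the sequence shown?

5'-AACACTCTC-3'

The forward primer binds at positions 25–34; the product's 3' end on the top strand is position 60.
The reverse primer anneals to the top strand over positions 52–60, i.e. to GAGAGTGTT.
Its sequence written 5'→3' is the reverse complement: AACACTCTC.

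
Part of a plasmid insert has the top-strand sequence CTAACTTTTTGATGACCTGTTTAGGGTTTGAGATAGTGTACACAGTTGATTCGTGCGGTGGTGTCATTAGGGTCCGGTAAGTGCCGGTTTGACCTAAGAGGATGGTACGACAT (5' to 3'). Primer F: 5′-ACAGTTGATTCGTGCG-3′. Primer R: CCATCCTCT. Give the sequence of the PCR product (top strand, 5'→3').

5'-ACAGTTGATTCGTGCGGTGGTGTCATTAGGGTCCGGTAAGTGCCGGTTTGACCTAAGAGGATGG-3'

The forward primer matches the template at positions 42–57.
The reverse primer's reverse complement is AGAGGATGG, which matches the template at positions 97–105.
The product is the template from position 42 through 105 (64 bp).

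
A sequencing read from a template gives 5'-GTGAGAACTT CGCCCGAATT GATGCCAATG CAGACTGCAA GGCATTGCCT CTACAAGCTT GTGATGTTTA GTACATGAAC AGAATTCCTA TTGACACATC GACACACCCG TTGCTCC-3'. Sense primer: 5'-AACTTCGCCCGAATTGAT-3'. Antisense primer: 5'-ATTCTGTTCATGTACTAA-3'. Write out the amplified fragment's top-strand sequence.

5'-AACTTCGCCCGAATTGATGCCAATGCAGACTGCAAGGCATTGCCTCTACAAGCTTGTGATGTTTAGTACATGAACAGAAT-3'

Scanning the template, AACTTCGCCCGAATTGAT occurs at positions 6–23; this primer anneals to the bottom strand there with its 3' end pointing downstream.
Taking the reverse complement of ATTCTGTTCATGTACTAA gives TTAGTACATGAACAGAAT, found at positions 68–85 on the template; the primer anneals here to the top strand with its 3' end pointing upstream.
The product is the template from position 6 through 85 (80 bp).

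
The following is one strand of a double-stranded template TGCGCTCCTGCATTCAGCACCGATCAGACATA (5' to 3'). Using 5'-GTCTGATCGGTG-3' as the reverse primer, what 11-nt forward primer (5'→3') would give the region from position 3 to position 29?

The reverse primer's reverse complement CACCGATCAGAC matches the template at positions 18–29; the product starts at position 3.
The forward primer is identical to the top strand over positions 3–13: CGCTCCTGCAT.

5'-CGCTCCTGCAT-3'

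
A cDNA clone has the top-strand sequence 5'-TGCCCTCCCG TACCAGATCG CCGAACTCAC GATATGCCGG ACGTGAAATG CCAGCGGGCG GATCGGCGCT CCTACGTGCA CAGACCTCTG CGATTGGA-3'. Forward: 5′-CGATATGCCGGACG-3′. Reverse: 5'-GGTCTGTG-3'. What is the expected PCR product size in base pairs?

57 bp

The forward primer matches the template at positions 30–43.
Reverse complement of the reverse primer: CACAGACC. This occurs on the top strand at positions 79–86.
Product length = (reverse-primer end) − (forward-primer start) + 1 = 86 − 30 + 1 = 57 bp.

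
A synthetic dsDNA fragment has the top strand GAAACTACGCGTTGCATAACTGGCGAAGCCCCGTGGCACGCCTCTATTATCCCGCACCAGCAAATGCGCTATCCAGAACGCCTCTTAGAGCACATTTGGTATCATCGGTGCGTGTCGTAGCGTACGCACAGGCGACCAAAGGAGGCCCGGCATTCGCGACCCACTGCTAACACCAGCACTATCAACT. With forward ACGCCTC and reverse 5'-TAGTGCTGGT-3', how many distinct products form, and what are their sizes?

Two products: 144 bp, 104 bp

The forward primer ACGCCTC matches the top strand at positions 38–44, 78–84.
The reverse primer's reverse complement is ACCAGCACTA, matching at positions 172–181.
Each forward site pairs with the reverse site to give a product ending at position 181: sizes 144, 104 bp.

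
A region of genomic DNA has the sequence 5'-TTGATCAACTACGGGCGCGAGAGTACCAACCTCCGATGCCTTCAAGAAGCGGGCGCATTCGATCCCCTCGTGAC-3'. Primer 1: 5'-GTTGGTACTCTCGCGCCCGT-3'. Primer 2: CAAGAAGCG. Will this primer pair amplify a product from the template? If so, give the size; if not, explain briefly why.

No product — the primers' 3' ends point away from each other.

Primer 1 (GTTGGTACTCTCGCGCCCGT) has reverse complement ACGGGCGCGAGAGTACCAAC, which matches the top strand at positions 11–30; primer 1 anneals to the top strand there with its 3' end pointing upstream toward position 11.
Primer 2 (CAAGAAGCG) matches the top strand directly at positions 43–51; it anneals to the bottom strand with its 3' end pointing downstream toward position 51.
The 3' ends diverge (primer 1 extends toward position 1, primer 2 toward position 74), so the primers never converge on a shared product.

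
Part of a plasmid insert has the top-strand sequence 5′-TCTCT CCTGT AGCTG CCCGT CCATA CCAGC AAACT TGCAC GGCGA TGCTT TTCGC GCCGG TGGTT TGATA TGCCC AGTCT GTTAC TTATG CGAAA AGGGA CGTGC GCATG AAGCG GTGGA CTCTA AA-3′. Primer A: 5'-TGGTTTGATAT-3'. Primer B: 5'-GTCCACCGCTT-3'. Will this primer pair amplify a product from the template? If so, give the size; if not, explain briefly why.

Yes — a 61 bp product.

Primer A (TGGTTTGATAT) matches the top strand at positions 61–71; it acts as a forward primer.
Primer B's reverse complement is AAGCGGTGGAC, matching the top strand at positions 111–121; it acts as a reverse primer.
The 3' ends face each other across positions 61–121, giving a 61 bp product.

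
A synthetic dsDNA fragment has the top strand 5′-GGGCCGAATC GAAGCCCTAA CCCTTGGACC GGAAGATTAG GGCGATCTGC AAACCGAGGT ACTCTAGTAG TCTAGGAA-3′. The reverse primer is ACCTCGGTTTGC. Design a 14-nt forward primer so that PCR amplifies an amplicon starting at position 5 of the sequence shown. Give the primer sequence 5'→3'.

5'-CGAATCGAAGCCCT-3'

The reverse primer's reverse complement GCAAACCGAGGT matches the template at positions 49–60; the product starts at position 5.
The forward primer is identical to the top strand over positions 5–18: CGAATCGAAGCCCT.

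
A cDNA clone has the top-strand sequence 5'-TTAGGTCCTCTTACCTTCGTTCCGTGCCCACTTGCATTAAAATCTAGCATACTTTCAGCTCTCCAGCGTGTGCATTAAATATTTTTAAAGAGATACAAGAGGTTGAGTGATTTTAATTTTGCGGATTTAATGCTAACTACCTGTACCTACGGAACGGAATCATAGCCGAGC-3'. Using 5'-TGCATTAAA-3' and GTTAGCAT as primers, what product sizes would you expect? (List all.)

The forward primer TGCATTAAA matches the top strand at positions 33–41, 71–79.
The reverse primer's reverse complement is ATGCTAAC, matching at positions 130–137.
Each forward site pairs with the reverse site to give a product ending at position 137: sizes 105, 67 bp.

105 bp, 67 bp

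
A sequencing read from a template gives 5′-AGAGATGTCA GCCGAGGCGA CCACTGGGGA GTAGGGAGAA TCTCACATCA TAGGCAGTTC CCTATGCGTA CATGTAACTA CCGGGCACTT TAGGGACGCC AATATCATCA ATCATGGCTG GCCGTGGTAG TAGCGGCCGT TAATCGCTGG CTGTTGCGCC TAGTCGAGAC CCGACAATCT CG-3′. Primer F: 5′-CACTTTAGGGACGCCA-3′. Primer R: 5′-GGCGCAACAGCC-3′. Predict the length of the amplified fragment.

75 bp

Scanning the template, CACTTTAGGGACGCCA occurs at positions 86–101; this primer anneals to the bottom strand there with its 3' end pointing downstream.
Taking the reverse complement of GGCGCAACAGCC gives GGCTGTTGCGCC, found at positions 149–160 on the template; the primer anneals here to the top strand with its 3' end pointing upstream.
Amplicon spans positions 86–160: 75 bp.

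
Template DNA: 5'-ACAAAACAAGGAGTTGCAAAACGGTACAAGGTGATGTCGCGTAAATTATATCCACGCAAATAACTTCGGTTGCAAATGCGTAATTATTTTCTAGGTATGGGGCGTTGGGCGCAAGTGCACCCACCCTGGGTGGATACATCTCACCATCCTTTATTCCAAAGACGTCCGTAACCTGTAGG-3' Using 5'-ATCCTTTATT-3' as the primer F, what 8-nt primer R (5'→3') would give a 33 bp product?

5'-CTACAGGT-3'

The forward primer binds at positions 146–155, so a 33 bp product ends at position 146 + 33 − 1 = 178.
The reverse primer anneals to the top strand over positions 171–178, i.e. to ACCTGTAG.
Its sequence written 5'→3' is the reverse complement: CTACAGGT.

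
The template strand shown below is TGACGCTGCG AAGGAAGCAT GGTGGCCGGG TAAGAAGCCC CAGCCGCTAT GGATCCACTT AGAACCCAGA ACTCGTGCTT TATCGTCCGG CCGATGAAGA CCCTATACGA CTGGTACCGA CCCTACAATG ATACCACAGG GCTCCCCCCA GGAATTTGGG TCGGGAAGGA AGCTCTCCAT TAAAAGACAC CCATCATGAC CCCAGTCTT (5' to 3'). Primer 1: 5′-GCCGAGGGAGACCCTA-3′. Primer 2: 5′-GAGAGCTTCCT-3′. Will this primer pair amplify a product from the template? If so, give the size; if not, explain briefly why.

No product — primer 1 has no binding site in the template.

Primer 1 (GCCGAGGGAGACCCTA) does not match the top strand, and its reverse complement TAGGGTCTCCCTCGGC does not match either.
With no annealing site for primer 1, no amplification occurs.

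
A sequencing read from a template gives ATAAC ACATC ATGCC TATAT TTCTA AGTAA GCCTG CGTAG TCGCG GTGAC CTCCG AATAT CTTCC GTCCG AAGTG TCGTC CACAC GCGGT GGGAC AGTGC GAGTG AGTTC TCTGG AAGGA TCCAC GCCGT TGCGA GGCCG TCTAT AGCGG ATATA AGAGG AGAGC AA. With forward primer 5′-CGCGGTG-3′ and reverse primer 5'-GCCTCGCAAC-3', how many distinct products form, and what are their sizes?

The forward primer CGCGGTG matches the top strand at positions 42–48, 85–91.
The reverse primer's reverse complement is GTTGCGAGGC, matching at positions 129–138.
Each forward site pairs with the reverse site to give a product ending at position 138: sizes 97, 54 bp.

Two products: 97 bp, 54 bp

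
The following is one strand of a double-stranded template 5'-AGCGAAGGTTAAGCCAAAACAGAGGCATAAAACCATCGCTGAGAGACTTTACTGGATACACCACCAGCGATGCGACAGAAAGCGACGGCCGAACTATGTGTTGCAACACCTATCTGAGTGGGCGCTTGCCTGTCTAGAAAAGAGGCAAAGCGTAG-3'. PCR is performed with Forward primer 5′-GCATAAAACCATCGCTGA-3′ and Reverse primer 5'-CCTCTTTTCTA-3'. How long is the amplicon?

121 bp

Scanning the template, GCATAAAACCATCGCTGA occurs at positions 25–42; this primer anneals to the bottom strand there with its 3' end pointing downstream.
The reverse primer's reverse complement is TAGAAAAGAGG, which matches the template at positions 135–145.
Amplicon spans positions 25–145: 121 bp.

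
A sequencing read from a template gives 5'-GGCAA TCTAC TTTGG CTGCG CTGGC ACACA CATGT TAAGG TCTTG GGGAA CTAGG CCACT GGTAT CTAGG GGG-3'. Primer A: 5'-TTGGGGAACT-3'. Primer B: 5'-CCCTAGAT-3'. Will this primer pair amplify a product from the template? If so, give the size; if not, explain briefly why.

Yes — a 29 bp product.

Primer A (TTGGGGAACT) matches the top strand at positions 43–52; it acts as a forward primer.
Primer B's reverse complement is ATCTAGGG, matching the top strand at positions 64–71; it acts as a reverse primer.
The 3' ends face each other across positions 43–71, giving a 29 bp product.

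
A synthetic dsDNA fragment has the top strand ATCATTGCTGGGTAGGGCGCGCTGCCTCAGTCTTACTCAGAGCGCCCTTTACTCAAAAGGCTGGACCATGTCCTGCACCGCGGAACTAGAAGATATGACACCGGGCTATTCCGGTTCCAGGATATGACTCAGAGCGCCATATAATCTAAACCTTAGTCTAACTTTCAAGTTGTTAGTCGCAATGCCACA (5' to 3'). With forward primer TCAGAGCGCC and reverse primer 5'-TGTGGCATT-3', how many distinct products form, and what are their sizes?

Two products: 153 bp, 61 bp

The forward primer TCAGAGCGCC matches the top strand at positions 37–46, 129–138.
The reverse primer's reverse complement is AATGCCACA, matching at positions 181–189.
Each forward site pairs with the reverse site to give a product ending at position 189: sizes 153, 61 bp.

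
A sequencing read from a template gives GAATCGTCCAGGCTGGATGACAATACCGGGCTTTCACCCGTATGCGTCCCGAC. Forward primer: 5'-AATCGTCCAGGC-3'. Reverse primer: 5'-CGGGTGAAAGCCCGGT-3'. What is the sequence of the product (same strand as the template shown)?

The forward primer matches the template at positions 2–13.
Taking the reverse complement of CGGGTGAAAGCCCGGT gives ACCGGGCTTTCACCCG, found at positions 25–40 on the template; the primer anneals here to the top strand with its 3' end pointing upstream.
The product is the template from position 2 through 40 (39 bp).

5'-AATCGTCCAGGCTGGATGACAATACCGGGCTTTCACCCG-3'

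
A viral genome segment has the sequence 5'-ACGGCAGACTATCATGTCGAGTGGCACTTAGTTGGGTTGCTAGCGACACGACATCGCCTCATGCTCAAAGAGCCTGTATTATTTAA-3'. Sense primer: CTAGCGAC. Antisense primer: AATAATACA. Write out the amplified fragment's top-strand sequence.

The forward primer matches the template at positions 40–47.
Reverse complement of the reverse primer: TGTATTATT. This occurs on the top strand at positions 75–83.
The product is the template from position 40 through 83 (44 bp).

5'-CTAGCGACACGACATCGCCTCATGCTCAAAGAGCCTGTATTATT-3'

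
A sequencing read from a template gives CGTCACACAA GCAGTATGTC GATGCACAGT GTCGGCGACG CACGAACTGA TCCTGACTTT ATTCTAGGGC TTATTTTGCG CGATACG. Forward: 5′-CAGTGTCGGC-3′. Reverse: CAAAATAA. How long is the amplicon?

Scanning the template, CAGTGTCGGC occurs at positions 27–36; this primer anneals to the bottom strand there with its 3' end pointing downstream.
Reverse complement of the reverse primer: TTATTTTG. This occurs on the top strand at positions 71–78.
Amplicon spans positions 27–78: 52 bp.

52 bp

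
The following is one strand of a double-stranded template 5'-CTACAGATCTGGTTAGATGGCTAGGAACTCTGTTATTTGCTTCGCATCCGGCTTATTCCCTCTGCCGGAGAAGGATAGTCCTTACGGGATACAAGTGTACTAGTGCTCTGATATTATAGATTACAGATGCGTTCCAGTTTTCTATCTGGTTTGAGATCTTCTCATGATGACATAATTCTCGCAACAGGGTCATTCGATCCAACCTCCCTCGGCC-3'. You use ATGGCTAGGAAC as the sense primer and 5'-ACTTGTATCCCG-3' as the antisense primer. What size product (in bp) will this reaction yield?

The forward primer matches the template at positions 17–28.
The reverse primer's reverse complement is CGGGATACAAGT, which matches the template at positions 85–96.
Product length = (reverse-primer end) − (forward-primer start) + 1 = 96 − 17 + 1 = 80 bp.

80 bp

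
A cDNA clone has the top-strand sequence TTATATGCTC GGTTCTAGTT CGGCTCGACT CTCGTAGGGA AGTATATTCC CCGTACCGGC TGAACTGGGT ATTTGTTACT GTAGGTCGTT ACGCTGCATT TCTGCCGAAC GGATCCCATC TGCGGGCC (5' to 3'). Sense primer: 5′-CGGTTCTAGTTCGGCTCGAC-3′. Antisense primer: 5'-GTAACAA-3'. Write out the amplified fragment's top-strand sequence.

Scanning the template, CGGTTCTAGTTCGGCTCGAC occurs at positions 10–29; this primer anneals to the bottom strand there with its 3' end pointing downstream.
Taking the reverse complement of GTAACAA gives TTGTTAC, found at positions 73–79 on the template; the primer anneals here to the top strand with its 3' end pointing upstream.
The product is the template from position 10 through 79 (70 bp).

5'-CGGTTCTAGTTCGGCTCGACTCTCGTAGGGAAGTATATTCCCCGTACCGGCTGAACTGGGTATTTGTTAC-3'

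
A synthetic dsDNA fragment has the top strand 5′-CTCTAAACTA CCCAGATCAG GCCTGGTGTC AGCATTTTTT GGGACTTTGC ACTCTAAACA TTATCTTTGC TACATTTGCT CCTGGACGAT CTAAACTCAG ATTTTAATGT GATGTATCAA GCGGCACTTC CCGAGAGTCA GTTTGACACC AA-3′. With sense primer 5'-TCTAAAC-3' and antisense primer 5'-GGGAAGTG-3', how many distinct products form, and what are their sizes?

The forward primer TCTAAAC matches the top strand at positions 2–8, 53–59, 90–96.
The reverse primer's reverse complement is CACTTCCC, matching at positions 125–132.
Each forward site pairs with the reverse site to give a product ending at position 132: sizes 131, 80, 43 bp.

Three products: 131 bp, 80 bp, 43 bp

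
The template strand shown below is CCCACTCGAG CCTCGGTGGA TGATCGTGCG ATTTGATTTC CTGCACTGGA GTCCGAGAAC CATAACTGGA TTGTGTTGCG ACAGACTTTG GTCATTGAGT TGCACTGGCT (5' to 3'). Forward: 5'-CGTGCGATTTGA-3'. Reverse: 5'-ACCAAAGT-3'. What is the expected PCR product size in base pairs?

68 bp

Scanning the template, CGTGCGATTTGA occurs at positions 25–36; this primer anneals to the bottom strand there with its 3' end pointing downstream.
Reverse complement of the reverse primer: ACTTTGGT. This occurs on the top strand at positions 85–92.
Product length = (reverse-primer end) − (forward-primer start) + 1 = 92 − 25 + 1 = 68 bp.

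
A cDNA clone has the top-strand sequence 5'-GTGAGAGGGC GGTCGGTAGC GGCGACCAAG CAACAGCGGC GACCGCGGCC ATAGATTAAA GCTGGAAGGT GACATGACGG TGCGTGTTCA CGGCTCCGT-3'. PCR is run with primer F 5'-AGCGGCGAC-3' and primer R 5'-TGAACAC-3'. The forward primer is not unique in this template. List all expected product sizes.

The forward primer AGCGGCGAC matches the top strand at positions 18–26, 35–43.
The reverse primer's reverse complement is GTGTTCA, matching at positions 84–90.
Each forward site pairs with the reverse site to give a product ending at position 90: sizes 73, 56 bp.

73 bp, 56 bp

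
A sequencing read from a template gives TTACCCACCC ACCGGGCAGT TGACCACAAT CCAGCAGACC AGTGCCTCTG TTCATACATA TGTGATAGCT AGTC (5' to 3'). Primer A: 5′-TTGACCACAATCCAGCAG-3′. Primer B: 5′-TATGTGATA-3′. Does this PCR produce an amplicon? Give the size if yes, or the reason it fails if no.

No product — both primers anneal to the same strand and extend in the same direction.

Primer A (TTGACCACAATCCAGCAG) matches the top strand at positions 20–37 (3' end points downstream).
Primer B (TATGTGATA) also matches the top strand directly, at positions 59–67 — its reverse complement TATCACATA is not present.
Both primers anneal to the bottom strand with 3' ends pointing the same way, so neither can prime synthesis back toward the other.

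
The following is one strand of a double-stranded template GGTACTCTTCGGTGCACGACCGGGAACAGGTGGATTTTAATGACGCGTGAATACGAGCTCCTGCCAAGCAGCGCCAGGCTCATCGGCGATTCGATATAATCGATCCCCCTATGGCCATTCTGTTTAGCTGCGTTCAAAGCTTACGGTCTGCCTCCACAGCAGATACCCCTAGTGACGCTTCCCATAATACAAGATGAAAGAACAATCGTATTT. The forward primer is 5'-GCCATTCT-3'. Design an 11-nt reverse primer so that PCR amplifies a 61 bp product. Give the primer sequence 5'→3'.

The forward primer binds at positions 114–121, so a 61 bp product ends at position 114 + 61 − 1 = 174.
The reverse primer anneals to the top strand over positions 164–174, i.e. to TACCCCTAGTG.
Its sequence written 5'→3' is the reverse complement: CACTAGGGGTA.

5'-CACTAGGGGTA-3'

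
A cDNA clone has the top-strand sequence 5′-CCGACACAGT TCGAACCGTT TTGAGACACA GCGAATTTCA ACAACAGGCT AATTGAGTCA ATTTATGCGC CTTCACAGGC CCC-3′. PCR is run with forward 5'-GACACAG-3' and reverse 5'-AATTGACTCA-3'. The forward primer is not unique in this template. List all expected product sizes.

61 bp, 39 bp

The forward primer GACACAG matches the top strand at positions 3–9, 25–31.
The reverse primer's reverse complement is TGAGTCAATT, matching at positions 54–63.
Each forward site pairs with the reverse site to give a product ending at position 63: sizes 61, 39 bp.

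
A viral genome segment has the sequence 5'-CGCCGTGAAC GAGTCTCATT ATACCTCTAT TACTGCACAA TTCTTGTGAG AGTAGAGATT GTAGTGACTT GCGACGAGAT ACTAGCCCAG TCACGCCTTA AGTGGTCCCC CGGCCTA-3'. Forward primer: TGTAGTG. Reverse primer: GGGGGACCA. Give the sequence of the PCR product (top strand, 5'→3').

Forward primer TGTAGTG is found on the top strand at positions 60–66.
The reverse primer's reverse complement is TGGTCCCCC, which matches the template at positions 103–111.
The product is the template from position 60 through 111 (52 bp).

5'-TGTAGTGACTTGCGACGAGATACTAGCCCAGTCACGCCTTAAGTGGTCCCCC-3'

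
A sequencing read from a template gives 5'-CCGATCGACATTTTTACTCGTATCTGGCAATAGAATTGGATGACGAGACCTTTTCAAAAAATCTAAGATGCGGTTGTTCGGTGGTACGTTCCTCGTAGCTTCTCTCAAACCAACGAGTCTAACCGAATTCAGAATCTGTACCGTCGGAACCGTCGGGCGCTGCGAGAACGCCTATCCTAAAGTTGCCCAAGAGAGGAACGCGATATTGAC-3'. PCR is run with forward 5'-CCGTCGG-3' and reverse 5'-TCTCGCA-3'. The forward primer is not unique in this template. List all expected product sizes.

27 bp, 18 bp

The forward primer CCGTCGG matches the top strand at positions 141–147, 150–156.
The reverse primer's reverse complement is TGCGAGA, matching at positions 161–167.
Each forward site pairs with the reverse site to give a product ending at position 167: sizes 27, 18 bp.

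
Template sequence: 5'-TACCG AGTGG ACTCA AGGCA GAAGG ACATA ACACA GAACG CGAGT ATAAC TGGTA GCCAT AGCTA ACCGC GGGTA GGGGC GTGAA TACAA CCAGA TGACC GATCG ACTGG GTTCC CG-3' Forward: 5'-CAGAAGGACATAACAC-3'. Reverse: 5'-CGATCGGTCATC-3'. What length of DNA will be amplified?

87 bp

Forward primer CAGAAGGACATAACAC is found on the top strand at positions 19–34.
Taking the reverse complement of CGATCGGTCATC gives GATGACCGATCG, found at positions 94–105 on the template; the primer anneals here to the top strand with its 3' end pointing upstream.
Amplicon spans positions 19–105: 87 bp.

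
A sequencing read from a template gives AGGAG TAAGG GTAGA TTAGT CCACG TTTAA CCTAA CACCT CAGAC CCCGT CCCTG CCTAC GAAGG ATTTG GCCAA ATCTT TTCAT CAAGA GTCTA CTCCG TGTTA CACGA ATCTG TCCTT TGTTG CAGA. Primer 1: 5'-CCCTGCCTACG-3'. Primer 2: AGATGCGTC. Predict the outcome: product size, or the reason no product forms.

Primer 2 (AGATGCGTC) does not match the top strand, and its reverse complement GACGCATCT does not match either.
With no annealing site for primer 2, no amplification occurs.

No product — primer 2 has no binding site in the template.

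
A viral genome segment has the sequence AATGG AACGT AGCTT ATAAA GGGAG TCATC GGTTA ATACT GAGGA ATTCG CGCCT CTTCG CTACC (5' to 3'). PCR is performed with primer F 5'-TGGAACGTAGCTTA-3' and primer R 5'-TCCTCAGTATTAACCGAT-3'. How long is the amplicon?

Scanning the template, TGGAACGTAGCTTA occurs at positions 3–16; this primer anneals to the bottom strand there with its 3' end pointing downstream.
The reverse primer's reverse complement is ATCGGTTAATACTGAGGA, which matches the template at positions 28–45.
The product runs from position 3 to position 45, so its length is 45 − 3 + 1 = 43 bp.

43 bp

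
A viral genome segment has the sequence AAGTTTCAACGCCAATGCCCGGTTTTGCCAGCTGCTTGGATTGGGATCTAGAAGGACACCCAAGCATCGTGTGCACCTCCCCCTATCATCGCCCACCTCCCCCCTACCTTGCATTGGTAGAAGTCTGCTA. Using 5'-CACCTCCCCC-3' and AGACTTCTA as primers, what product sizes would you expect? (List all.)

53 bp, 33 bp

The forward primer CACCTCCCCC matches the top strand at positions 74–83, 94–103.
The reverse primer's reverse complement is TAGAAGTCT, matching at positions 118–126.
Each forward site pairs with the reverse site to give a product ending at position 126: sizes 53, 33 bp.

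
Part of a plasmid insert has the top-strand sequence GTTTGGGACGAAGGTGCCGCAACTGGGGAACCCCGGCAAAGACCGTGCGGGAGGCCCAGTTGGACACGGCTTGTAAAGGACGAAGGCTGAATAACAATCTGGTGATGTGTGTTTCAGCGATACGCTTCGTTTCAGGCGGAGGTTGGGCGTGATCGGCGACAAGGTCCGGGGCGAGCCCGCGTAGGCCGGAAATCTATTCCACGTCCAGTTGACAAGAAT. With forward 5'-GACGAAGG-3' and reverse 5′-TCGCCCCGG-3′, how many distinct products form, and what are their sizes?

Two products: 168 bp, 96 bp

The forward primer GACGAAGG matches the top strand at positions 7–14, 79–86.
The reverse primer's reverse complement is CCGGGGCGA, matching at positions 166–174.
Each forward site pairs with the reverse site to give a product ending at position 174: sizes 168, 96 bp.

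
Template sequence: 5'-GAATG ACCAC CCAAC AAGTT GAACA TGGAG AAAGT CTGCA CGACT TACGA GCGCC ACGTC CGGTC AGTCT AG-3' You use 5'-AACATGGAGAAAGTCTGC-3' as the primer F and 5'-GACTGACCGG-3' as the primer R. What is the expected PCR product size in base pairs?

48 bp

Forward primer AACATGGAGAAAGTCTGC is found on the top strand at positions 22–39.
The reverse primer's reverse complement is CCGGTCAGTC, which matches the template at positions 60–69.
Product length = (reverse-primer end) − (forward-primer start) + 1 = 69 − 22 + 1 = 48 bp.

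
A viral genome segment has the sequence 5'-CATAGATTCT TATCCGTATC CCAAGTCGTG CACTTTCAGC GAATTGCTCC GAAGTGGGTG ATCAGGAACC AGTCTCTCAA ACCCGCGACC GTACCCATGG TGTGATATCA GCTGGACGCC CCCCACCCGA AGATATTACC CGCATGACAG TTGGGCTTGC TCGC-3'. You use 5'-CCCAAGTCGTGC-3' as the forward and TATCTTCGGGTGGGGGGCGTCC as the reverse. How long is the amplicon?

116 bp

Scanning the template, CCCAAGTCGTGC occurs at positions 20–31; this primer anneals to the bottom strand there with its 3' end pointing downstream.
The reverse primer's reverse complement is GGACGCCCCCCACCCGAAGATA, which matches the template at positions 114–135.
The product runs from position 20 to position 135, so its length is 135 − 20 + 1 = 116 bp.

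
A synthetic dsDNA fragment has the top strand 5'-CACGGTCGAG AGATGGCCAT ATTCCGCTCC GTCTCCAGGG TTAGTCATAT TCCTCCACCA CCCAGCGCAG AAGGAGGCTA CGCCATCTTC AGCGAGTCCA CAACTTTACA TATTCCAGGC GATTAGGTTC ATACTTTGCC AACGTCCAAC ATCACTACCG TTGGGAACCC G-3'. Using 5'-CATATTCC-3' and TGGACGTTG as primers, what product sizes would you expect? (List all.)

131 bp, 103 bp, 40 bp

The forward primer CATATTCC matches the top strand at positions 18–25, 46–53, 109–116.
The reverse primer's reverse complement is CAACGTCCA, matching at positions 140–148.
Each forward site pairs with the reverse site to give a product ending at position 148: sizes 131, 103, 40 bp.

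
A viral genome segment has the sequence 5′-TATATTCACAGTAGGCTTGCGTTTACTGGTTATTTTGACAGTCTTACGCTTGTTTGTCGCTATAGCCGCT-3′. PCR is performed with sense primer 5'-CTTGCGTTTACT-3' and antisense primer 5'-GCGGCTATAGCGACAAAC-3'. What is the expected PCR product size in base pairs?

54 bp

Forward primer CTTGCGTTTACT is found on the top strand at positions 16–27.
Reverse complement of the reverse primer: GTTTGTCGCTATAGCCGC. This occurs on the top strand at positions 52–69.
The product runs from position 16 to position 69, so its length is 69 − 16 + 1 = 54 bp.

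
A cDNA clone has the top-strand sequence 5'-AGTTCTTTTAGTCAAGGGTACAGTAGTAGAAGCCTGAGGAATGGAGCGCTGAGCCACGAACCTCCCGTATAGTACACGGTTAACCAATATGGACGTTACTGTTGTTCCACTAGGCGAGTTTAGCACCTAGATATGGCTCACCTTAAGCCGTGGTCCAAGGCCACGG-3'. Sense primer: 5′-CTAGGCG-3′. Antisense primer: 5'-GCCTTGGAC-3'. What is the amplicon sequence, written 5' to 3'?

Forward primer CTAGGCG is found on the top strand at positions 110–116.
Taking the reverse complement of GCCTTGGAC gives GTCCAAGGC, found at positions 153–161 on the template; the primer anneals here to the top strand with its 3' end pointing upstream.
The product is the template from position 110 through 161 (52 bp).

5'-CTAGGCGAGTTTAGCACCTAGATATGGCTCACCTTAAGCCGTGGTCCAAGGC-3'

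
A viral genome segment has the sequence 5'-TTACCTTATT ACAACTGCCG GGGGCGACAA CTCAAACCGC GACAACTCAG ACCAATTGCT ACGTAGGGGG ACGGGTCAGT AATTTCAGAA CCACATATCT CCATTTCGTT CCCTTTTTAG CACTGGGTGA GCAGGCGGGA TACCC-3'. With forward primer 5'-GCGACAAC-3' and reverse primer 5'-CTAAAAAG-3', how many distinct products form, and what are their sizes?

The forward primer GCGACAAC matches the top strand at positions 24–31, 39–46.
The reverse primer's reverse complement is CTTTTTAG, matching at positions 113–120.
Each forward site pairs with the reverse site to give a product ending at position 120: sizes 97, 82 bp.

Two products: 97 bp, 82 bp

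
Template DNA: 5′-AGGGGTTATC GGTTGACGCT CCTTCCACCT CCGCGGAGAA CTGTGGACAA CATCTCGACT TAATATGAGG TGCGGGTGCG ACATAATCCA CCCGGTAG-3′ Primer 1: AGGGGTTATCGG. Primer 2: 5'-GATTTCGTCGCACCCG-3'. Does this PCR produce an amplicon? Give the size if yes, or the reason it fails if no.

Primer 2 (GATTTCGTCGCACCCG) does not match the top strand, and its reverse complement CGGGTGCGACGAAATC does not match either.
With no annealing site for primer 2, no amplification occurs.

No product — primer 2 has no binding site in the template.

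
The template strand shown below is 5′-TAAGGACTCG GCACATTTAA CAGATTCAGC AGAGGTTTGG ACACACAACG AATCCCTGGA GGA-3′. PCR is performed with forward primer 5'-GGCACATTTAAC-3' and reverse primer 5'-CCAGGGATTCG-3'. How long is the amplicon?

50 bp

Forward primer GGCACATTTAAC is found on the top strand at positions 10–21.
Taking the reverse complement of CCAGGGATTCG gives CGAATCCCTGG, found at positions 49–59 on the template; the primer anneals here to the top strand with its 3' end pointing upstream.
Amplicon spans positions 10–59: 50 bp.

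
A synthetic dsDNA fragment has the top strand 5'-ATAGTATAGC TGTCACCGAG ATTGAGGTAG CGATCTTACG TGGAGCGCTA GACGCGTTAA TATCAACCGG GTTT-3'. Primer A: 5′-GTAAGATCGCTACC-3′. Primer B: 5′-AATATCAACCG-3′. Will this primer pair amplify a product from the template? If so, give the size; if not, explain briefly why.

No product — the primers' 3' ends point away from each other.

Primer A (GTAAGATCGCTACC) has reverse complement GGTAGCGATCTTAC, which matches the top strand at positions 26–39; primer A anneals to the top strand there with its 3' end pointing upstream toward position 26.
Primer B (AATATCAACCG) matches the top strand directly at positions 59–69; it anneals to the bottom strand with its 3' end pointing downstream toward position 69.
The 3' ends diverge (primer A extends toward position 1, primer B toward position 74), so the primers never converge on a shared product.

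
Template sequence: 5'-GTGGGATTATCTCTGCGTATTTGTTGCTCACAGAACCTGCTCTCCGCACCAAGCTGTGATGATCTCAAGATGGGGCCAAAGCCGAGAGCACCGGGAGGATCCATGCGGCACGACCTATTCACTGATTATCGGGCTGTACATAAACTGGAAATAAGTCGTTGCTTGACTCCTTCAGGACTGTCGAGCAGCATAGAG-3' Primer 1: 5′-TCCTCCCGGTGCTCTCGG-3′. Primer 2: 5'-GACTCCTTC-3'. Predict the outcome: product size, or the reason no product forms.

No product — the primers' 3' ends point away from each other.

Primer 1 (TCCTCCCGGTGCTCTCGG) has reverse complement CCGAGAGCACCGGGAGGA, which matches the top strand at positions 82–99; primer 1 anneals to the top strand there with its 3' end pointing upstream toward position 82.
Primer 2 (GACTCCTTC) matches the top strand directly at positions 165–173; it anneals to the bottom strand with its 3' end pointing downstream toward position 173.
The 3' ends diverge (primer 1 extends toward position 1, primer 2 toward position 195), so the primers never converge on a shared product.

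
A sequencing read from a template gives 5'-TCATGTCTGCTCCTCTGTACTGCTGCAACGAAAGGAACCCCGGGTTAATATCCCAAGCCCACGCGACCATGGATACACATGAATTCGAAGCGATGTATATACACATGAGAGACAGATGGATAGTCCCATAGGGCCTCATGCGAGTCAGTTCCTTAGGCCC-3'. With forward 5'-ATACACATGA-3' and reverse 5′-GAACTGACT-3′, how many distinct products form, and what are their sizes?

The forward primer ATACACATGA matches the top strand at positions 73–82, 99–108.
The reverse primer's reverse complement is AGTCAGTTC, matching at positions 143–151.
Each forward site pairs with the reverse site to give a product ending at position 151: sizes 79, 53 bp.

Two products: 79 bp, 53 bp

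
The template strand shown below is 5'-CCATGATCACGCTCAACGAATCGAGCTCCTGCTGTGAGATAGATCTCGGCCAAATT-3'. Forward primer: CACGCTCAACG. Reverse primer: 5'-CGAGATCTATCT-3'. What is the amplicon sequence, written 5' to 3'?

Forward primer CACGCTCAACG is found on the top strand at positions 8–18.
Taking the reverse complement of CGAGATCTATCT gives AGATAGATCTCG, found at positions 37–48 on the template; the primer anneals here to the top strand with its 3' end pointing upstream.
The product is the template from position 8 through 48 (41 bp).

5'-CACGCTCAACGAATCGAGCTCCTGCTGTGAGATAGATCTCG-3'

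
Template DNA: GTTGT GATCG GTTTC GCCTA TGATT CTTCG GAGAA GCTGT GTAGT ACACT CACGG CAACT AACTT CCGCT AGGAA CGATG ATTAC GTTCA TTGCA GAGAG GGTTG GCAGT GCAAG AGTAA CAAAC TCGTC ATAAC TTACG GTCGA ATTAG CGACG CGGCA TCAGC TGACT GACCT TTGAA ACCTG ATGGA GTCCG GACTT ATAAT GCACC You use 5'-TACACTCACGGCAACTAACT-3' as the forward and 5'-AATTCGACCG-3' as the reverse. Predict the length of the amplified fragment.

104 bp

The forward primer matches the template at positions 45–64.
The reverse primer's reverse complement is CGGTCGAATT, which matches the template at positions 139–148.
The product runs from position 45 to position 148, so its length is 148 − 45 + 1 = 104 bp.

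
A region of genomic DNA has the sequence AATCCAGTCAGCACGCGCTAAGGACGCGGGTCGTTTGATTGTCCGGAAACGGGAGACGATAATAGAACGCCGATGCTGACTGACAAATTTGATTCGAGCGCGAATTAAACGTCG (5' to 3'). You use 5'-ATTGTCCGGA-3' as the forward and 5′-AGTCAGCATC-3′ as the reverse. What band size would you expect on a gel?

Forward primer ATTGTCCGGA is found on the top strand at positions 38–47.
Reverse complement of the reverse primer: GATGCTGACT. This occurs on the top strand at positions 72–81.
Amplicon spans positions 38–81: 44 bp.

44 bp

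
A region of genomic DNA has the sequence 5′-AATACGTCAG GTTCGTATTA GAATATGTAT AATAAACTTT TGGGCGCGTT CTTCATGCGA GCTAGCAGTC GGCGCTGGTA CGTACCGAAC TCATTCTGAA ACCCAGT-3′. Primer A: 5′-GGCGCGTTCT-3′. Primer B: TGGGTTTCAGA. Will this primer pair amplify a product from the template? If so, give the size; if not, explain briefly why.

Yes — a 63 bp product.

Primer A (GGCGCGTTCT) matches the top strand at positions 43–52; it acts as a forward primer.
Primer B's reverse complement is TCTGAAACCCA, matching the top strand at positions 95–105; it acts as a reverse primer.
The 3' ends face each other across positions 43–105, giving a 63 bp product.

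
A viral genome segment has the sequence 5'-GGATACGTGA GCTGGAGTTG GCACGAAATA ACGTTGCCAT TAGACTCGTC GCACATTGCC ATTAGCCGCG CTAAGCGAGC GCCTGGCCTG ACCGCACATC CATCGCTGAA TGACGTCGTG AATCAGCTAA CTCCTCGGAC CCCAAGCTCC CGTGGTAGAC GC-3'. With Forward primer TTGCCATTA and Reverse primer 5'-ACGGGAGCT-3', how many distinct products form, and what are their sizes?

The forward primer TTGCCATTA matches the top strand at positions 34–42, 56–64.
The reverse primer's reverse complement is AGCTCCCGT, matching at positions 145–153.
Each forward site pairs with the reverse site to give a product ending at position 153: sizes 120, 98 bp.

Two products: 120 bp, 98 bp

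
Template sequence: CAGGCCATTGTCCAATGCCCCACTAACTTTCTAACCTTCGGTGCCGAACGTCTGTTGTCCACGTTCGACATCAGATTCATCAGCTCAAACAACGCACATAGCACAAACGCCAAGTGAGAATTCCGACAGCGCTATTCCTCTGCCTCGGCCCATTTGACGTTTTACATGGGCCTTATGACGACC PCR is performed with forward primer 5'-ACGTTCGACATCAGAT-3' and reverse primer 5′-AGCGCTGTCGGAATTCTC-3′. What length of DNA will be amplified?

Scanning the template, ACGTTCGACATCAGAT occurs at positions 61–76; this primer anneals to the bottom strand there with its 3' end pointing downstream.
Reverse complement of the reverse primer: GAGAATTCCGACAGCGCT. This occurs on the top strand at positions 116–133.
Amplicon spans positions 61–133: 73 bp.

73 bp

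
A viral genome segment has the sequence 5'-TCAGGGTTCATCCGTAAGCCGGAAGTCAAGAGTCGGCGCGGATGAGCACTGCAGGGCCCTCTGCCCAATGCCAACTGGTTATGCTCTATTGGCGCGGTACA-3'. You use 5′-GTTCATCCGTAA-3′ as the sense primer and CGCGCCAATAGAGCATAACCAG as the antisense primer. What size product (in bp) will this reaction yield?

91 bp

Forward primer GTTCATCCGTAA is found on the top strand at positions 6–17.
Taking the reverse complement of CGCGCCAATAGAGCATAACCAG gives CTGGTTATGCTCTATTGGCGCG, found at positions 75–96 on the template; the primer anneals here to the top strand with its 3' end pointing upstream.
Amplicon spans positions 6–96: 91 bp.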